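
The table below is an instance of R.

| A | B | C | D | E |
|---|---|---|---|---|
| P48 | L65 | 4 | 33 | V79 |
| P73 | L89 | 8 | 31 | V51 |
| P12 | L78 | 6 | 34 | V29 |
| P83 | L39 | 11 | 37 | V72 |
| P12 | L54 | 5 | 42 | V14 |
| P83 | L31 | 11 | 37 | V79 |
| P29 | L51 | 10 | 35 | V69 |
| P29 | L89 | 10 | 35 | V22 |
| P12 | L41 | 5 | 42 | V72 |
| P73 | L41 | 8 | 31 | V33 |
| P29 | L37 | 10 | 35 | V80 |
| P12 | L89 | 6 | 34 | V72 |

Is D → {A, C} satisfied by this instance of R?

D=33: 1 row → {A,C} = (P48, 4) ✓
D=31: 2 rows → {A,C} = (P73, 8), (P73, 8) ✓
D=34: 2 rows → {A,C} = (P12, 6), (P12, 6) ✓
D=37: 2 rows → {A,C} = (P83, 11), (P83, 11) ✓
D=42: 2 rows → {A,C} = (P12, 5), (P12, 5) ✓
D=35: 3 rows → {A,C} = (P29, 10), (P29, 10), (P29, 10) ✓
Every D value is associated with a single {A, C} value, so D → {A, C} holds.

Yes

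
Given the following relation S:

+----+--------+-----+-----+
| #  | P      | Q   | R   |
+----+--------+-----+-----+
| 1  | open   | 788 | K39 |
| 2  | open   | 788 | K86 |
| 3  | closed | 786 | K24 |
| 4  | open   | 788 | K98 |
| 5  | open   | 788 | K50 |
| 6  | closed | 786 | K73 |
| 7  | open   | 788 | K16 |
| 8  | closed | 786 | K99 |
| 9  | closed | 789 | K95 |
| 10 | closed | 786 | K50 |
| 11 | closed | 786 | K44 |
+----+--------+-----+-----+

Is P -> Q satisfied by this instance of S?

No

P=open: rows 1, 2, 4, 5, 7 → Q = 788, 788, 788, 788, 788 ✓
P=closed: rows 3, 6, 8, 9, 10, 11 → Q takes values {786, 789} — violation
Two rows agree on P but differ on Q, so P -> Q does not hold.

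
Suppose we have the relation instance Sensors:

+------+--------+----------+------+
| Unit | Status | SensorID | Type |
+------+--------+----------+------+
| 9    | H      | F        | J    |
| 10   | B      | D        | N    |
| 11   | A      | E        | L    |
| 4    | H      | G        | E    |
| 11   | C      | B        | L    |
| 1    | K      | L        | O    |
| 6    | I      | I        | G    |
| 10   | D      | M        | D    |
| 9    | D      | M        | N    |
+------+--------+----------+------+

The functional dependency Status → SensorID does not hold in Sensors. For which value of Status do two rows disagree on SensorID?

Status=H: 2 rows → SensorID takes values {F, G} — violation
Status=B: 1 row → SensorID = D ✓
Status=A: 1 row → SensorID = E ✓
Status=C: 1 row → SensorID = B ✓
Status=K: 1 row → SensorID = L ✓
Status=I: 1 row → SensorID = I ✓
Status=D: 2 rows → SensorID = M, M ✓
The only Status value with inconsistent SensorID is Status=H.

H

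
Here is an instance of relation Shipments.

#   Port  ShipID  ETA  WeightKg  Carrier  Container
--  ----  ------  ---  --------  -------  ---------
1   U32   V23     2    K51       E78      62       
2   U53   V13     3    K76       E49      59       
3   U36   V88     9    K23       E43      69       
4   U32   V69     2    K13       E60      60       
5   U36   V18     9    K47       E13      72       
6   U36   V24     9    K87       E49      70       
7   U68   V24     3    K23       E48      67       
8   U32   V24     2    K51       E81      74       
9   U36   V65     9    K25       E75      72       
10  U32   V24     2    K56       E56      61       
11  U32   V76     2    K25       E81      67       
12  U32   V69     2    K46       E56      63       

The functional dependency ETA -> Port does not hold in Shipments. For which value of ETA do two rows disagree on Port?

ETA=2: rows 1, 4, 8, 10, 11, 12 → Port = U32, U32, U32, U32, U32, U32 ✓
ETA=3: rows 2, 7 → Port takes values {U53, U68} — violation
ETA=9: rows 3, 5, 6, 9 → Port = U36, U36, U36, U36 ✓
The only ETA value with inconsistent Port is ETA=3.

3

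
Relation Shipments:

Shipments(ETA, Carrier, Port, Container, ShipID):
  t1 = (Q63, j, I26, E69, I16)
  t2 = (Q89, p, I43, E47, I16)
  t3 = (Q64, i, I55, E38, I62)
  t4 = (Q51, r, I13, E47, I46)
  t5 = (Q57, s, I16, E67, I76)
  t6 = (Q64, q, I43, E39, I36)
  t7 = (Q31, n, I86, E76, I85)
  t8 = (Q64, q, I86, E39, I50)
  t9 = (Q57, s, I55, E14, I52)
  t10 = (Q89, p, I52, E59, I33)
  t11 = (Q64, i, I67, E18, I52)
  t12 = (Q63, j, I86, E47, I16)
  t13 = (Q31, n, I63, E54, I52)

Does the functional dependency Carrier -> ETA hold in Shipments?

Yes

Carrier=j: rows 1, 12 → ETA = Q63, Q63 ✓
Carrier=p: rows 2, 10 → ETA = Q89, Q89 ✓
Carrier=i: rows 3, 11 → ETA = Q64, Q64 ✓
Carrier=r: row 4 → ETA = Q51 ✓
Carrier=s: rows 5, 9 → ETA = Q57, Q57 ✓
Carrier=q: rows 6, 8 → ETA = Q64, Q64 ✓
Carrier=n: rows 7, 13 → ETA = Q31, Q31 ✓
Every Carrier value is associated with a single ETA value, so Carrier -> ETA holds.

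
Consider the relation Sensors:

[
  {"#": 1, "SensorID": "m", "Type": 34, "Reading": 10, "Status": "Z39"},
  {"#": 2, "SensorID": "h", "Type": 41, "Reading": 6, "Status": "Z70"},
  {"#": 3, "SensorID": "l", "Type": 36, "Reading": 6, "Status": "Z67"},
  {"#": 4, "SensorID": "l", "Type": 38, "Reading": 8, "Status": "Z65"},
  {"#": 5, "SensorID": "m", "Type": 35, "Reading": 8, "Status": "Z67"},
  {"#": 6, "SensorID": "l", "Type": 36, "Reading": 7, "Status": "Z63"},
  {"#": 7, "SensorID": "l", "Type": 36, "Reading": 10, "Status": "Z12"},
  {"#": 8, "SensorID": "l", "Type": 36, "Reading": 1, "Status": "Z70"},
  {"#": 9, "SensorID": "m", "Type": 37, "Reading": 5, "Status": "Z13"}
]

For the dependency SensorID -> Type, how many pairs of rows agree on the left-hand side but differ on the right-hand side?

SensorID=m: violating pairs (1,5), (1,9), (5,9) — 3 pairs.
SensorID=l: violating pairs (3,4), (4,6), (4,7), (4,8) — 4 pairs.

7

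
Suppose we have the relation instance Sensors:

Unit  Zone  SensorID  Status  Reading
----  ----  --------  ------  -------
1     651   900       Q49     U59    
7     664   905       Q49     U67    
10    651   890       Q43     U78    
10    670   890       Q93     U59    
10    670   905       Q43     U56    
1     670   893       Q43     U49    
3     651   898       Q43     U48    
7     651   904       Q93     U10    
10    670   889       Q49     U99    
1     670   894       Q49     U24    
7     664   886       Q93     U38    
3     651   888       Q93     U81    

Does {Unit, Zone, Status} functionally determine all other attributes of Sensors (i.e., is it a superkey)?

All 12 rows have distinct {Unit, Zone, Status} values, so {Unit, Zone, Status} → (all attributes) holds and {Unit, Zone, Status} is a superkey.

Yes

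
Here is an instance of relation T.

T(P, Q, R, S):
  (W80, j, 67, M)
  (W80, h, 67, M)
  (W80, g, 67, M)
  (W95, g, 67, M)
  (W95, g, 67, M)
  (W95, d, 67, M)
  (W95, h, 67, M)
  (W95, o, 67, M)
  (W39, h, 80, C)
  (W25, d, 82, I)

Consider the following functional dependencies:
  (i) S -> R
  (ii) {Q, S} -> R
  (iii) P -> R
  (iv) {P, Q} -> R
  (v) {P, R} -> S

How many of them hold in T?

5

(i) S -> R: every LHS value maps to a single RHS value — holds.
(ii) {Q, S} -> R: every LHS value maps to a single RHS value — holds.
(iii) P -> R: every LHS value maps to a single RHS value — holds.
(iv) {P, Q} -> R: every LHS value maps to a single RHS value — holds.
(v) {P, R} -> S: every LHS value maps to a single RHS value — holds.
5 of the 5 dependencies hold.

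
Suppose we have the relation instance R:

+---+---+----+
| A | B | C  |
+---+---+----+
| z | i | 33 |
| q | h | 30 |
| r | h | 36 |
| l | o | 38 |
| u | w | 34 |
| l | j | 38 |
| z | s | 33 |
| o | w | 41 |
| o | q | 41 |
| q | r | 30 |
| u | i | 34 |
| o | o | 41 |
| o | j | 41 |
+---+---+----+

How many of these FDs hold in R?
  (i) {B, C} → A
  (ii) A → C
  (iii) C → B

(i) {B, C} → A: every LHS value maps to a single RHS value — holds.
(ii) A → C: every LHS value maps to a single RHS value — holds.
(iii) C → B: C=33: 2 rows → B takes values {i, s} — violation; C=30: 2 rows → B takes values {h, r} — violation; C=38: 2 rows → B takes values {o, j} — violation; C=34: 2 rows → B takes values {w, i} — violation; C=41: 4 rows → B takes values {w, q, o, j} — violation — fails.
2 of the 3 dependencies hold.

2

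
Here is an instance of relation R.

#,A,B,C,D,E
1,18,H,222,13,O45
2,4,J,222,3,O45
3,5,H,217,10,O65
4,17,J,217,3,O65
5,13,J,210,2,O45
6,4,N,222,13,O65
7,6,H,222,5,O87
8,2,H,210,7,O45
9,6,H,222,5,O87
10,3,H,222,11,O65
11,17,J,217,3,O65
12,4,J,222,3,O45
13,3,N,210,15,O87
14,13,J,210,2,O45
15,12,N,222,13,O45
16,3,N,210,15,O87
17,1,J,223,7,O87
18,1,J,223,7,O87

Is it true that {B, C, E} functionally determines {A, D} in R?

(B=H, C=222, E=O45): row 1 → {A,D} = (18, 13) ✓
(B=J, C=222, E=O45): rows 2, 12 → {A,D} = (4, 3), (4, 3) ✓
(B=H, C=217, E=O65): row 3 → {A,D} = (5, 10) ✓
(B=J, C=217, E=O65): rows 4, 11 → {A,D} = (17, 3), (17, 3) ✓
(B=J, C=210, E=O45): rows 5, 14 → {A,D} = (13, 2), (13, 2) ✓
(B=N, C=222, E=O65): row 6 → {A,D} = (4, 13) ✓
(B=H, C=222, E=O87): rows 7, 9 → {A,D} = (6, 5), (6, 5) ✓
(B=H, C=210, E=O45): row 8 → {A,D} = (2, 7) ✓
(B=H, C=222, E=O65): row 10 → {A,D} = (3, 11) ✓
(B=N, C=210, E=O87): rows 13, 16 → {A,D} = (3, 15), (3, 15) ✓
(B=N, C=222, E=O45): row 15 → {A,D} = (12, 13) ✓
(B=J, C=223, E=O87): rows 17, 18 → {A,D} = (1, 7), (1, 7) ✓
Every {B, C, E} value is associated with a single {A, D} value, so {B, C, E} -> {A, D} holds.

Yes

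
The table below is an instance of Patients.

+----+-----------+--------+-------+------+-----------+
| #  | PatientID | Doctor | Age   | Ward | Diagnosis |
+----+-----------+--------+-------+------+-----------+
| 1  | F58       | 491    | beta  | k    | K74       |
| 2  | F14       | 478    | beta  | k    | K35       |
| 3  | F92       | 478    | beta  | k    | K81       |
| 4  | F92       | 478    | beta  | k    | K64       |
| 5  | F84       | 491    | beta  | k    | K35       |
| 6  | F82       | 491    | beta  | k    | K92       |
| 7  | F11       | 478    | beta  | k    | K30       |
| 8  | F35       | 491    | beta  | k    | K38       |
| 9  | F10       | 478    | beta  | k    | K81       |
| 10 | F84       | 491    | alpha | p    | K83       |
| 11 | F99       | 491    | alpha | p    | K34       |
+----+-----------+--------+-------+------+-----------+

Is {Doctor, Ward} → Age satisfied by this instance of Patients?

(Doctor=491, Ward=k): rows 1, 5, 6, 8 → Age = beta, beta, beta, beta ✓
(Doctor=478, Ward=k): rows 2, 3, 4, 7, 9 → Age = beta, beta, beta, beta, beta ✓
(Doctor=491, Ward=p): rows 10, 11 → Age = alpha, alpha ✓
Every {Doctor, Ward} value is associated with a single Age value, so {Doctor, Ward} → Age holds.

Yes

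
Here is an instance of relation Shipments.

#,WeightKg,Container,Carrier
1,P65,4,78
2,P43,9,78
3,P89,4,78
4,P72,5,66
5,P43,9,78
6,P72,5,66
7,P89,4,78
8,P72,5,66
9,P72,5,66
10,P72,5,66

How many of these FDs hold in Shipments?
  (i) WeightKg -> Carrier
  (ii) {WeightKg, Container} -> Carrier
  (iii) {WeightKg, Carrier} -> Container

3

(i) WeightKg -> Carrier: every LHS value maps to a single RHS value — holds.
(ii) {WeightKg, Container} -> Carrier: every LHS value maps to a single RHS value — holds.
(iii) {WeightKg, Carrier} -> Container: every LHS value maps to a single RHS value — holds.
3 of the 3 dependencies hold.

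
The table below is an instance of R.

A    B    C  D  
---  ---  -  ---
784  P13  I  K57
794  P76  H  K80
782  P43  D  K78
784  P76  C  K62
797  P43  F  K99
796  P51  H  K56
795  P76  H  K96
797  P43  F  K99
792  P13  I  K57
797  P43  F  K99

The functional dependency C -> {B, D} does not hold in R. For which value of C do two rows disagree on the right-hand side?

H

C=I: 2 rows → {B,D} = (P13, K57), (P13, K57) ✓
C=H: 3 rows → {B,D} takes values {(P76, K80), (P51, K56), (P76, K96)} — violation
C=D: 1 row → {B,D} = (P43, K78) ✓
C=C: 1 row → {B,D} = (P76, K62) ✓
C=F: 3 rows → {B,D} = (P43, K99), (P43, K99), (P43, K99) ✓
The only C value with inconsistent RHS is C=H.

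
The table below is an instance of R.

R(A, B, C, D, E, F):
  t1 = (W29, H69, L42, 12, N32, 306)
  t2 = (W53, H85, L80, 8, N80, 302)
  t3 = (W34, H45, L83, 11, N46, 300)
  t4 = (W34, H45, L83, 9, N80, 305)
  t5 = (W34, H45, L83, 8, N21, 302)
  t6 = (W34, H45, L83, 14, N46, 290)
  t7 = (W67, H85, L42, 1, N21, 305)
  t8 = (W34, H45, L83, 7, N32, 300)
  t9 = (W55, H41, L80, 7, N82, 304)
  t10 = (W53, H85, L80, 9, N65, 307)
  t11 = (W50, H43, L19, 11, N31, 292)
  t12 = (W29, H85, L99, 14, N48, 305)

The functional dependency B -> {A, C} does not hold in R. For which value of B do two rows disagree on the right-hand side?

H85

B=H69: row 1 → {A,C} = (W29, L42) ✓
B=H85: rows 2, 7, 10, 12 → {A,C} takes values {(W53, L80), (W67, L42), (W29, L99)} — violation
B=H45: rows 3, 4, 5, 6, 8 → {A,C} = (W34, L83), (W34, L83), (W34, L83), (W34, L83), (W34, L83) ✓
B=H41: row 9 → {A,C} = (W55, L80) ✓
B=H43: row 11 → {A,C} = (W50, L19) ✓
The only B value with inconsistent RHS is B=H85.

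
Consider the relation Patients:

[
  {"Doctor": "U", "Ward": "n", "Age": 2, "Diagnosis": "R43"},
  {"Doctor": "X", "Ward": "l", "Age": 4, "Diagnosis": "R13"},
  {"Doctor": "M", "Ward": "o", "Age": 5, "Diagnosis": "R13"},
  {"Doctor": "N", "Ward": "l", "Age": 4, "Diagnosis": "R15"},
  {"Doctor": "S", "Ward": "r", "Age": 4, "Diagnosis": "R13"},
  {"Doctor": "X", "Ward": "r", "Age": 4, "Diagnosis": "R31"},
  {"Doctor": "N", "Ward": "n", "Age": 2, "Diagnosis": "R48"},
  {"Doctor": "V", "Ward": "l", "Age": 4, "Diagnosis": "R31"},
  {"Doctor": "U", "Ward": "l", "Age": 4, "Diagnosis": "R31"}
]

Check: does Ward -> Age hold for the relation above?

Yes

Ward=n: 2 rows → Age = 2, 2 ✓
Ward=l: 4 rows → Age = 4, 4, 4, 4 ✓
Ward=o: 1 row → Age = 5 ✓
Ward=r: 2 rows → Age = 4, 4 ✓
Every Ward value is associated with a single Age value, so Ward -> Age holds.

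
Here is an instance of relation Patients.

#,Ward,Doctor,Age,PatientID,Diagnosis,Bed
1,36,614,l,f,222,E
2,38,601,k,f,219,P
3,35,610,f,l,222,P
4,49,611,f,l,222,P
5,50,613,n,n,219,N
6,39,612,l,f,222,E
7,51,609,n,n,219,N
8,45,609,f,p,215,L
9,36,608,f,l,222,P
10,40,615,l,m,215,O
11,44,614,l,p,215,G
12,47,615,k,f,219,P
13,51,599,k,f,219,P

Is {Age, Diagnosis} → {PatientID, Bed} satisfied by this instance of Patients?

(Age=l, Diagnosis=222): rows 1, 6 → {PatientID,Bed} = (f, E), (f, E) ✓
(Age=k, Diagnosis=219): rows 2, 12, 13 → {PatientID,Bed} = (f, P), (f, P), (f, P) ✓
(Age=f, Diagnosis=222): rows 3, 4, 9 → {PatientID,Bed} = (l, P), (l, P), (l, P) ✓
(Age=n, Diagnosis=219): rows 5, 7 → {PatientID,Bed} = (n, N), (n, N) ✓
(Age=f, Diagnosis=215): row 8 → {PatientID,Bed} = (p, L) ✓
(Age=l, Diagnosis=215): rows 10, 11 → {PatientID,Bed} takes values {(m, O), (p, G)} — violation
Two rows agree on {Age, Diagnosis} but differ on {PatientID, Bed}, so {Age, Diagnosis} → {PatientID, Bed} does not hold.

No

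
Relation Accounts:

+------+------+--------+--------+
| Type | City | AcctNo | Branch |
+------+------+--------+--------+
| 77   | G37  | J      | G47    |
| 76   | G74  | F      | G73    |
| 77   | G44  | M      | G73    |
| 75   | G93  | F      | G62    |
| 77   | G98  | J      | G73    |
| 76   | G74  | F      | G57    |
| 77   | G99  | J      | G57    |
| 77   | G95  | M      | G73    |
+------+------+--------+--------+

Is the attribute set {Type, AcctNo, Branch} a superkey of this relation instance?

No

Two distinct rows share (Type=77, AcctNo=M, Branch=G73), so {Type, AcctNo, Branch} does not determine every attribute — not a superkey.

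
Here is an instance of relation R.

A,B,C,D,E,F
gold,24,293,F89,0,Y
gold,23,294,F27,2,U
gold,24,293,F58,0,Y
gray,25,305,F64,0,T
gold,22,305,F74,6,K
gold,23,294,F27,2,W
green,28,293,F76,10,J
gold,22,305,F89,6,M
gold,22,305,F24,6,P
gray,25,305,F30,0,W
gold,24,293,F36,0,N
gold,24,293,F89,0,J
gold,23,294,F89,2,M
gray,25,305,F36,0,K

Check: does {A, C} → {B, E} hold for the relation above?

Yes

(A=gold, C=293): 4 rows → {B,E} = (24, 0), (24, 0), (24, 0), (24, 0) ✓
(A=gold, C=294): 3 rows → {B,E} = (23, 2), (23, 2), (23, 2) ✓
(A=gray, C=305): 3 rows → {B,E} = (25, 0), (25, 0), (25, 0) ✓
(A=gold, C=305): 3 rows → {B,E} = (22, 6), (22, 6), (22, 6) ✓
(A=green, C=293): 1 row → {B,E} = (28, 10) ✓
Every {A, C} value is associated with a single {B, E} value, so {A, C} → {B, E} holds.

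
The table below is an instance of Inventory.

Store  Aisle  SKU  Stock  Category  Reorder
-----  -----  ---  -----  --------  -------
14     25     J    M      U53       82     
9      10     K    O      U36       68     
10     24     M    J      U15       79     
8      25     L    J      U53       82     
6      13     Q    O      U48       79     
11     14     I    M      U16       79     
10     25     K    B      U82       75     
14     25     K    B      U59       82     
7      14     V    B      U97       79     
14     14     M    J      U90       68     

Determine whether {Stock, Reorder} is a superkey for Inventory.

All 10 rows have distinct {Stock, Reorder} values, so {Stock, Reorder} → (all attributes) holds and {Stock, Reorder} is a superkey.

Yes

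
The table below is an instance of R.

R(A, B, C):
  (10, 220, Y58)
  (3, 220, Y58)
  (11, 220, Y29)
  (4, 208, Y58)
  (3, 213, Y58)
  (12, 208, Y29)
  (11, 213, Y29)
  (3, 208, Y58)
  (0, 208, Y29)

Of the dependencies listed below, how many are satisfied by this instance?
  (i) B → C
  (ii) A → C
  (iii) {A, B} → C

(i) B → C: B=220: 3 rows → C takes values {Y58, Y29} — violation; B=208: 4 rows → C takes values {Y58, Y29} — violation; B=213: 2 rows → C takes values {Y58, Y29} — violation — fails.
(ii) A → C: every LHS value maps to a single RHS value — holds.
(iii) {A, B} → C: every LHS value maps to a single RHS value — holds.
2 of the 3 dependencies hold.

2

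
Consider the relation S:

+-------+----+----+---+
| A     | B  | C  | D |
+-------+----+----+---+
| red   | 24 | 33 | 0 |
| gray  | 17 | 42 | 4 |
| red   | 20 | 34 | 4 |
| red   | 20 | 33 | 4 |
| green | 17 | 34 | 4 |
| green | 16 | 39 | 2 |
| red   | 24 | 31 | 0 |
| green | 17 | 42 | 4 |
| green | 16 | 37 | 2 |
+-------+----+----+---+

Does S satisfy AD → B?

(A=red, D=0): 2 rows → B = 24, 24 ✓
(A=gray, D=4): 1 row → B = 17 ✓
(A=red, D=4): 2 rows → B = 20, 20 ✓
(A=green, D=4): 2 rows → B = 17, 17 ✓
(A=green, D=2): 2 rows → B = 16, 16 ✓
Every AD value is associated with a single B value, so AD → B holds.

Yes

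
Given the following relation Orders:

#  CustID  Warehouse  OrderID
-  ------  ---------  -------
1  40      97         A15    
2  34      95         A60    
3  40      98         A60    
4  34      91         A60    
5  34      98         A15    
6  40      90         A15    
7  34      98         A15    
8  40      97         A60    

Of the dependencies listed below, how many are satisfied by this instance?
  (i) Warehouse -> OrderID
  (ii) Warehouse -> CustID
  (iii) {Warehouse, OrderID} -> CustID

1

(i) Warehouse -> OrderID: Warehouse=97: rows 1, 8 → OrderID takes values {A15, A60} — violation; Warehouse=98: rows 3, 5, 7 → OrderID takes values {A60, A15} — violation — fails.
(ii) Warehouse -> CustID: Warehouse=98: rows 3, 5, 7 → CustID takes values {40, 34} — violation — fails.
(iii) {Warehouse, OrderID} -> CustID: every LHS value maps to a single RHS value — holds.
1 of the 3 dependencies holds.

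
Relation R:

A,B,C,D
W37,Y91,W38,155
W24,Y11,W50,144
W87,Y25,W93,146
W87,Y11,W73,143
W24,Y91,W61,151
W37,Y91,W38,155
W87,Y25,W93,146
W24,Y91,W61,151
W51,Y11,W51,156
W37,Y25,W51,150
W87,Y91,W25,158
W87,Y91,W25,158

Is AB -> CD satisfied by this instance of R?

(A=W37, B=Y91): 2 rows → {C,D} = (W38, 155), (W38, 155) ✓
(A=W24, B=Y11): 1 row → {C,D} = (W50, 144) ✓
(A=W87, B=Y25): 2 rows → {C,D} = (W93, 146), (W93, 146) ✓
(A=W87, B=Y11): 1 row → {C,D} = (W73, 143) ✓
(A=W24, B=Y91): 2 rows → {C,D} = (W61, 151), (W61, 151) ✓
(A=W51, B=Y11): 1 row → {C,D} = (W51, 156) ✓
(A=W37, B=Y25): 1 row → {C,D} = (W51, 150) ✓
(A=W87, B=Y91): 2 rows → {C,D} = (W25, 158), (W25, 158) ✓
Every AB value is associated with a single CD value, so AB -> CD holds.

Yes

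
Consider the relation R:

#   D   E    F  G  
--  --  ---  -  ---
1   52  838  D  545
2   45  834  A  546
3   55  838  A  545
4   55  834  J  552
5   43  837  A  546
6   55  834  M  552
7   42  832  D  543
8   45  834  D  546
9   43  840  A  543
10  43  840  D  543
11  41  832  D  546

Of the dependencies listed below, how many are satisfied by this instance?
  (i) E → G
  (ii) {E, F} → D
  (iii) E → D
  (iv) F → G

0

(i) E → G: E=834: rows 2, 4, 6, 8 → G takes values {546, 552} — violation; E=832: rows 7, 11 → G takes values {543, 546} — violation — fails.
(ii) {E, F} → D: (E=832, F=D): rows 7, 11 → D takes values {42, 41} — violation — fails.
(iii) E → D: E=838: rows 1, 3 → D takes values {52, 55} — violation; E=834: rows 2, 4, 6, 8 → D takes values {45, 55} — violation; E=832: rows 7, 11 → D takes values {42, 41} — violation — fails.
(iv) F → G: F=D: rows 1, 7, 8, 10, 11 → G takes values {545, 543, 546} — violation; F=A: rows 2, 3, 5, 9 → G takes values {546, 545, 543} — violation — fails.
None of the 4 dependencies hold.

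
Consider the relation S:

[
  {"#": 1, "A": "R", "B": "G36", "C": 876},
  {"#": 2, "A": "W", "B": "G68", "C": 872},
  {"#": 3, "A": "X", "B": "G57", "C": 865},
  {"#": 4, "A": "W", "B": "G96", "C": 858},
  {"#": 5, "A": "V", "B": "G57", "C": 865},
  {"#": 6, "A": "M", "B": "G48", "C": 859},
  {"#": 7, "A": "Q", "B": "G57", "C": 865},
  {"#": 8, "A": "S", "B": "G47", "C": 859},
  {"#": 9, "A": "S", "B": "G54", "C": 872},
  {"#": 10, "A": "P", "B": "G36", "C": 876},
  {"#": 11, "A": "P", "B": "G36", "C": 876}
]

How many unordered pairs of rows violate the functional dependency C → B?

2

C=876: all 3 rows agree on B — 0 pairs.
C=872: violating pairs (2,9) — 1 pair.
C=865: all 3 rows agree on B — 0 pairs.
C=859: violating pairs (6,8) — 1 pair.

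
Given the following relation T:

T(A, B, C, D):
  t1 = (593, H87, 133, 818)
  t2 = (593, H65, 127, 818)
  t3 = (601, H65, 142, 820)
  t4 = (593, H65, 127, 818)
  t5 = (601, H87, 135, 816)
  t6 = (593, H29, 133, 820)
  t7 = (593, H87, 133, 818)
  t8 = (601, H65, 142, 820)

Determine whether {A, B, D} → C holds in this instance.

(A=593, B=H87, D=818): rows 1, 7 → C = 133, 133 ✓
(A=593, B=H65, D=818): rows 2, 4 → C = 127, 127 ✓
(A=601, B=H65, D=820): rows 3, 8 → C = 142, 142 ✓
(A=601, B=H87, D=816): row 5 → C = 135 ✓
(A=593, B=H29, D=820): row 6 → C = 133 ✓
Every {A, B, D} value is associated with a single C value, so {A, B, D} → C holds.

Yes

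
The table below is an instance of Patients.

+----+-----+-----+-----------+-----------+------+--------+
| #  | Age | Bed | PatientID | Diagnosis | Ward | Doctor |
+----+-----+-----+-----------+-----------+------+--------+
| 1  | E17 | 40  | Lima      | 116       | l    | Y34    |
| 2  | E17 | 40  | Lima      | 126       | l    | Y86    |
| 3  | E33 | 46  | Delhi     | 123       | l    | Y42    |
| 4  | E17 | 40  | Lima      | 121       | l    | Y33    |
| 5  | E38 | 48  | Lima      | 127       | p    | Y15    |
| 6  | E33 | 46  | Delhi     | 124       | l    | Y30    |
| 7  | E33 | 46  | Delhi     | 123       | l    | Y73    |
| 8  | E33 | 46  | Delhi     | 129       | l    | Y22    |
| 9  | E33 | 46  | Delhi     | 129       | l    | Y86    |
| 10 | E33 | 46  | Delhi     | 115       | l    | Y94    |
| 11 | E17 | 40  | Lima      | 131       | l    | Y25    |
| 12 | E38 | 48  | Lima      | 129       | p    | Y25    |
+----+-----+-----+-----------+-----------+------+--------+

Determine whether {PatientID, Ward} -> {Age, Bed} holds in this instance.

Yes

(PatientID=Lima, Ward=l): rows 1, 2, 4, 11 → {Age,Bed} = (E17, 40), (E17, 40), (E17, 40), (E17, 40) ✓
(PatientID=Delhi, Ward=l): rows 3, 6, 7, 8, 9, 10 → {Age,Bed} = (E33, 46), (E33, 46), (E33, 46), (E33, 46), (E33, 46), (E33, 46) ✓
(PatientID=Lima, Ward=p): rows 5, 12 → {Age,Bed} = (E38, 48), (E38, 48) ✓
Every {PatientID, Ward} value is associated with a single {Age, Bed} value, so {PatientID, Ward} -> {Age, Bed} holds.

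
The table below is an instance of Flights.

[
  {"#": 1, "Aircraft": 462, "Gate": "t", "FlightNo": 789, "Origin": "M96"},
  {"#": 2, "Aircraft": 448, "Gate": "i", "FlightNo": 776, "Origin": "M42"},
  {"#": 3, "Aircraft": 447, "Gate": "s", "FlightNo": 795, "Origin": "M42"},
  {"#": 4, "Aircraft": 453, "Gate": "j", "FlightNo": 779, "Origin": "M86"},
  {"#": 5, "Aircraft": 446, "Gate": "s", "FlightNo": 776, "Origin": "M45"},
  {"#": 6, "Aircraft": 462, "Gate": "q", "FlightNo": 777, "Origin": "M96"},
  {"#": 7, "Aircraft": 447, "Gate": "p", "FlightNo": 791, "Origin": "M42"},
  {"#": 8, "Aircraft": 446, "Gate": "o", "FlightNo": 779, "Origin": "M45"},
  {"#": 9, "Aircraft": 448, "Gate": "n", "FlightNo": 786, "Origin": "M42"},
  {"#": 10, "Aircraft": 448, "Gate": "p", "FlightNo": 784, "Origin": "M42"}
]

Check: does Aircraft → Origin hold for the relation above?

Aircraft=462: rows 1, 6 → Origin = M96, M96 ✓
Aircraft=448: rows 2, 9, 10 → Origin = M42, M42, M42 ✓
Aircraft=447: rows 3, 7 → Origin = M42, M42 ✓
Aircraft=453: row 4 → Origin = M86 ✓
Aircraft=446: rows 5, 8 → Origin = M45, M45 ✓
Every Aircraft value is associated with a single Origin value, so Aircraft → Origin holds.

Yes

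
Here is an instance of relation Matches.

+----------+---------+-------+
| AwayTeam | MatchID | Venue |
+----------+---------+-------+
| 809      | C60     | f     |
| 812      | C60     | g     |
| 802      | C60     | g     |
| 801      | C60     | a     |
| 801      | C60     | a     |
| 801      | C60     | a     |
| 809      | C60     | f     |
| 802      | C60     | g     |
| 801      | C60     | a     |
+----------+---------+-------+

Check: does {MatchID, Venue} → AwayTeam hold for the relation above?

No

(MatchID=C60, Venue=f): 2 rows → AwayTeam = 809, 809 ✓
(MatchID=C60, Venue=g): 3 rows → AwayTeam takes values {812, 802} — violation
(MatchID=C60, Venue=a): 4 rows → AwayTeam = 801, 801, 801, 801 ✓
Two rows agree on {MatchID, Venue} but differ on AwayTeam, so {MatchID, Venue} → AwayTeam does not hold.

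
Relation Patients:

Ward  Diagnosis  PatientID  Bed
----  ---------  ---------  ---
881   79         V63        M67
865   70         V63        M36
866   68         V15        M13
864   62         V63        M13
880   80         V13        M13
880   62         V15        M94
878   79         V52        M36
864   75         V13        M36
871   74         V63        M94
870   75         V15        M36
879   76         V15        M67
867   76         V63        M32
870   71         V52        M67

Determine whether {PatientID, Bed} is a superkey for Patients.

Yes

All 13 rows have distinct {PatientID, Bed} values, so {PatientID, Bed} → (all attributes) holds and {PatientID, Bed} is a superkey.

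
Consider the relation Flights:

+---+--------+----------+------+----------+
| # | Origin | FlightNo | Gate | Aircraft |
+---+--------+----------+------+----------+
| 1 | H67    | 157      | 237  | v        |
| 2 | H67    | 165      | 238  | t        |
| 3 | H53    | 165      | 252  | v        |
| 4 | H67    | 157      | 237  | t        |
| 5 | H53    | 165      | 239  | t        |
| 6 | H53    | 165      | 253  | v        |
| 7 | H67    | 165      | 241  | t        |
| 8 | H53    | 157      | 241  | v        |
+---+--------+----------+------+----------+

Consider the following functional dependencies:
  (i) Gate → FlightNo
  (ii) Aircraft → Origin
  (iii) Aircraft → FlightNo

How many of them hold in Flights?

0

(i) Gate → FlightNo: Gate=241: rows 7, 8 → FlightNo takes values {165, 157} — violation — fails.
(ii) Aircraft → Origin: Aircraft=v: rows 1, 3, 6, 8 → Origin takes values {H67, H53} — violation; Aircraft=t: rows 2, 4, 5, 7 → Origin takes values {H67, H53} — violation — fails.
(iii) Aircraft → FlightNo: Aircraft=v: rows 1, 3, 6, 8 → FlightNo takes values {157, 165} — violation; Aircraft=t: rows 2, 4, 5, 7 → FlightNo takes values {165, 157} — violation — fails.
None of the 3 dependencies hold.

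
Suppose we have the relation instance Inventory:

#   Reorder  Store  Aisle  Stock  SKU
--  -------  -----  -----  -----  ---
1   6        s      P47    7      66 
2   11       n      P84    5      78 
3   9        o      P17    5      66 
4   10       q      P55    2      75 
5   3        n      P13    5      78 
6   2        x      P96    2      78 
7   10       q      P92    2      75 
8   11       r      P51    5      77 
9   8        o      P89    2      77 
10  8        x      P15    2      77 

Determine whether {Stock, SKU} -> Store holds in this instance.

(Stock=7, SKU=66): row 1 → Store = s ✓
(Stock=5, SKU=78): rows 2, 5 → Store = n, n ✓
(Stock=5, SKU=66): row 3 → Store = o ✓
(Stock=2, SKU=75): rows 4, 7 → Store = q, q ✓
(Stock=2, SKU=78): row 6 → Store = x ✓
(Stock=5, SKU=77): row 8 → Store = r ✓
(Stock=2, SKU=77): rows 9, 10 → Store takes values {o, x} — violation
Two rows agree on {Stock, SKU} but differ on Store, so {Stock, SKU} -> Store does not hold.

No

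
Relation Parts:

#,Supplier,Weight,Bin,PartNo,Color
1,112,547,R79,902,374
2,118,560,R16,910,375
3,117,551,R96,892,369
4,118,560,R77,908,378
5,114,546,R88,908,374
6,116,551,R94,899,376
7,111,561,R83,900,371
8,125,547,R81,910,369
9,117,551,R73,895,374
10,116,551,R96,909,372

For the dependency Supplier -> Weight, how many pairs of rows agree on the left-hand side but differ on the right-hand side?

0

Supplier=118: all 2 rows agree on Weight — 0 pairs.
Supplier=117: all 2 rows agree on Weight — 0 pairs.
Supplier=116: all 2 rows agree on Weight — 0 pairs.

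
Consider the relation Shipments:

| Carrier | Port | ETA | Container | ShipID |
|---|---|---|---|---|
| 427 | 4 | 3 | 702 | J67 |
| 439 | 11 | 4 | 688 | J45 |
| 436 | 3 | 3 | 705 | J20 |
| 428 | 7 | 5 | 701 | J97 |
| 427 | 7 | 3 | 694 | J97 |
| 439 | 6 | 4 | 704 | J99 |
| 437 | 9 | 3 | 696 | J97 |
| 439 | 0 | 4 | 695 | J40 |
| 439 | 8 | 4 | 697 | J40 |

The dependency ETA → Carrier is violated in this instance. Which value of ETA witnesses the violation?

3

ETA=3: 4 rows → Carrier takes values {427, 436, 437} — violation
ETA=4: 4 rows → Carrier = 439, 439, 439, 439 ✓
ETA=5: 1 row → Carrier = 428 ✓
The only ETA value with inconsistent Carrier is ETA=3.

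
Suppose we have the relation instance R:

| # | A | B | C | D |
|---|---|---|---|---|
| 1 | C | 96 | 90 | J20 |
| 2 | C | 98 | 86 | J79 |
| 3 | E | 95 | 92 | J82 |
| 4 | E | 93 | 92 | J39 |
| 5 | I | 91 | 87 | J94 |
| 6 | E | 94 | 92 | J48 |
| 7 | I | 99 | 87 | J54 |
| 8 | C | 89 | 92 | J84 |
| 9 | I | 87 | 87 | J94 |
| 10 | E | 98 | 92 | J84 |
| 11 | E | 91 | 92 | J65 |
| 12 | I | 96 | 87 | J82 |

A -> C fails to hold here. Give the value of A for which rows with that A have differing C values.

A=C: rows 1, 2, 8 → C takes values {90, 86, 92} — violation
A=E: rows 3, 4, 6, 10, 11 → C = 92, 92, 92, 92, 92 ✓
A=I: rows 5, 7, 9, 12 → C = 87, 87, 87, 87 ✓
The only A value with inconsistent C is A=C.

C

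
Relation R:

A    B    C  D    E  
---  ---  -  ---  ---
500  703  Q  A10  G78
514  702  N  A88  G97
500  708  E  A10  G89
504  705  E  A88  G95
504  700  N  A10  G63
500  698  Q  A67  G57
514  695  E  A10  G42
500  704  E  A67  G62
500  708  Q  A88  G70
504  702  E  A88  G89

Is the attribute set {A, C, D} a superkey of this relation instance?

Two distinct rows share (A=504, C=E, D=A88), so {A, C, D} does not determine every attribute — not a superkey.

No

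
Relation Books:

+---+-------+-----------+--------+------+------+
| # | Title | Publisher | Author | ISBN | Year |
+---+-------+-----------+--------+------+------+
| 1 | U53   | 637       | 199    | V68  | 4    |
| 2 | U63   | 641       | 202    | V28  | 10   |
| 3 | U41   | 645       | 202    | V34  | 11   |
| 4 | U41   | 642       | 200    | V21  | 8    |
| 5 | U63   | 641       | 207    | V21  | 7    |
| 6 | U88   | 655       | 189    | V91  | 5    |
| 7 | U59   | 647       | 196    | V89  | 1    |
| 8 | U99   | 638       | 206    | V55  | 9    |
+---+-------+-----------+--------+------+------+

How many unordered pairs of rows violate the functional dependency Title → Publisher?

Title=U63: all 2 rows agree on Publisher — 0 pairs.
Title=U41: violating pairs (3,4) — 1 pair.

1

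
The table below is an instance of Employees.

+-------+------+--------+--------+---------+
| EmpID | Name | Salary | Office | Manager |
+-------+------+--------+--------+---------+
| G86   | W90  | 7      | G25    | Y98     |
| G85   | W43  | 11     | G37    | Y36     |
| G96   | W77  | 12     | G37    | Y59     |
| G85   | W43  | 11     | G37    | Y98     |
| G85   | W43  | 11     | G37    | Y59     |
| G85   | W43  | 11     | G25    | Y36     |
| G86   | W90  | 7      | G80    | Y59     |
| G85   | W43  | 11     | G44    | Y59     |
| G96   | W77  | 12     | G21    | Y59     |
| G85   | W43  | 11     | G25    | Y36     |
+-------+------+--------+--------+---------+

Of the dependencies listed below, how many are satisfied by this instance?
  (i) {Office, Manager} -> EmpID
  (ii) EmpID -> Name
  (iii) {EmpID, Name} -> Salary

(i) {Office, Manager} -> EmpID: (Office=G37, Manager=Y59): 2 rows → EmpID takes values {G96, G85} — violation — fails.
(ii) EmpID -> Name: every LHS value maps to a single RHS value — holds.
(iii) {EmpID, Name} -> Salary: every LHS value maps to a single RHS value — holds.
2 of the 3 dependencies hold.

2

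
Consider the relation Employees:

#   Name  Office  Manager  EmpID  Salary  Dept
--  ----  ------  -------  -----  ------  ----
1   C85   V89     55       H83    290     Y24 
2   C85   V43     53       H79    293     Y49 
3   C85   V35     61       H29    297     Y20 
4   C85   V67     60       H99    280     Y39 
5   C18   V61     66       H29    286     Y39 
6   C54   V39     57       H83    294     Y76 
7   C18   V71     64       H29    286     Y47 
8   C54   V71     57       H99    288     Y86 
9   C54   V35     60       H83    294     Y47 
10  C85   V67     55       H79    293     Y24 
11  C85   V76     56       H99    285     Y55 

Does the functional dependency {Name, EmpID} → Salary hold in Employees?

No

(Name=C85, EmpID=H83): row 1 → Salary = 290 ✓
(Name=C85, EmpID=H79): rows 2, 10 → Salary = 293, 293 ✓
(Name=C85, EmpID=H29): row 3 → Salary = 297 ✓
(Name=C85, EmpID=H99): rows 4, 11 → Salary takes values {280, 285} — violation
(Name=C18, EmpID=H29): rows 5, 7 → Salary = 286, 286 ✓
(Name=C54, EmpID=H83): rows 6, 9 → Salary = 294, 294 ✓
(Name=C54, EmpID=H99): row 8 → Salary = 288 ✓
Two rows agree on {Name, EmpID} but differ on Salary, so {Name, EmpID} → Salary does not hold.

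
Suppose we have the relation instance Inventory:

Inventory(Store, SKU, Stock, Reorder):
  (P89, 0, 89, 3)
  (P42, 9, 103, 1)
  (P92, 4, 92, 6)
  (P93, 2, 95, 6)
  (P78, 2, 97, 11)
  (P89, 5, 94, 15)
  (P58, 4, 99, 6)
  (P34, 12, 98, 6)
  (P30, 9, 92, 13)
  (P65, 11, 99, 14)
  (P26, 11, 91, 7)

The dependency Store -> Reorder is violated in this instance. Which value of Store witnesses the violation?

Store=P89: 2 rows → Reorder takes values {3, 15} — violation
Store=P42: 1 row → Reorder = 1 ✓
Store=P92: 1 row → Reorder = 6 ✓
Store=P93: 1 row → Reorder = 6 ✓
Store=P78: 1 row → Reorder = 11 ✓
Store=P58: 1 row → Reorder = 6 ✓
Store=P34: 1 row → Reorder = 6 ✓
Store=P30: 1 row → Reorder = 13 ✓
Store=P65: 1 row → Reorder = 14 ✓
Store=P26: 1 row → Reorder = 7 ✓
The only Store value with inconsistent Reorder is Store=P89.

P89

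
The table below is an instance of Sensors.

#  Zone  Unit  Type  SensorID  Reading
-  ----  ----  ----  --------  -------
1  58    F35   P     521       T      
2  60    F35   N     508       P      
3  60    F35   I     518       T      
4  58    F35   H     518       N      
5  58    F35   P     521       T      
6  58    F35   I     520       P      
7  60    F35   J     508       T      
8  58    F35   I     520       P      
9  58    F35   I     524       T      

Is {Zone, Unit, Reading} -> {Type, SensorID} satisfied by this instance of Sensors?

No

(Zone=58, Unit=F35, Reading=T): rows 1, 5, 9 → {Type,SensorID} takes values {(P, 521), (I, 524)} — violation
(Zone=60, Unit=F35, Reading=P): row 2 → {Type,SensorID} = (N, 508) ✓
(Zone=60, Unit=F35, Reading=T): rows 3, 7 → {Type,SensorID} takes values {(I, 518), (J, 508)} — violation
(Zone=58, Unit=F35, Reading=N): row 4 → {Type,SensorID} = (H, 518) ✓
(Zone=58, Unit=F35, Reading=P): rows 6, 8 → {Type,SensorID} = (I, 520), (I, 520) ✓
Two rows agree on {Zone, Unit, Reading} but differ on {Type, SensorID}, so {Zone, Unit, Reading} -> {Type, SensorID} does not hold.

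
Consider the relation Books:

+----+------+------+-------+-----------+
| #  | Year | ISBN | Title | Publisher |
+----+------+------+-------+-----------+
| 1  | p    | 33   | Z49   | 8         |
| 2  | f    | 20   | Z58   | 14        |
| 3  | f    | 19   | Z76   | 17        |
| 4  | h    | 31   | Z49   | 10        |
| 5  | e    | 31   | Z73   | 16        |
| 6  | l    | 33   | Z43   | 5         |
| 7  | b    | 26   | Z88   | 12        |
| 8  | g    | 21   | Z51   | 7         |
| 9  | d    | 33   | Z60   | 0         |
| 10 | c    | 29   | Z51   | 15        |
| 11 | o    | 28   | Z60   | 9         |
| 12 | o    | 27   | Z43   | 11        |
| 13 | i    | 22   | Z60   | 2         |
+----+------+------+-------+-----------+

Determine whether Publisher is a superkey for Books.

Yes

All 13 rows have distinct Publisher values, so Publisher → (all attributes) holds and Publisher is a superkey.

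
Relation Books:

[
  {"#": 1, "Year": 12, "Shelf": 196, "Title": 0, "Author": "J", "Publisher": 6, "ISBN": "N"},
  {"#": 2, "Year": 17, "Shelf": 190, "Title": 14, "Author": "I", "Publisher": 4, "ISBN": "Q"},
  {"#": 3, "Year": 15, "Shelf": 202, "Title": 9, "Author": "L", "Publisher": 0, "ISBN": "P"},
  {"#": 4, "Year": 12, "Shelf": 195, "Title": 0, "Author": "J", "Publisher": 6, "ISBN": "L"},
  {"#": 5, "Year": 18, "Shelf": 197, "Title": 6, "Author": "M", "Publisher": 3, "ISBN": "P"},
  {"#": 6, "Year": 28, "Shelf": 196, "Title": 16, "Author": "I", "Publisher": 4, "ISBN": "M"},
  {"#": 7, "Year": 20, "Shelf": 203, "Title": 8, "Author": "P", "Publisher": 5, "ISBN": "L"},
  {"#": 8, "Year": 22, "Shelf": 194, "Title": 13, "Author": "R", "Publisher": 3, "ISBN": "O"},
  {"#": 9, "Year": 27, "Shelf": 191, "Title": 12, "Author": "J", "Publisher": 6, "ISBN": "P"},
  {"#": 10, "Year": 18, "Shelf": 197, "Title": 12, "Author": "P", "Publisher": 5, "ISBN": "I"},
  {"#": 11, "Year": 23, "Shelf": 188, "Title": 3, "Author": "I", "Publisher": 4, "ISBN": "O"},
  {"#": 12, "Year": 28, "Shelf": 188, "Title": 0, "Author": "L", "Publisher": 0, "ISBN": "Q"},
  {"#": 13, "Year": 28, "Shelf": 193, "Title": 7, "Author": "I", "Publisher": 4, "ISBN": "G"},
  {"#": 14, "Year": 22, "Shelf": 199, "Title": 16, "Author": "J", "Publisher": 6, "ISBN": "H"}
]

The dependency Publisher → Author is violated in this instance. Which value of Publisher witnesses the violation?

Publisher=6: rows 1, 4, 9, 14 → Author = J, J, J, J ✓
Publisher=4: rows 2, 6, 11, 13 → Author = I, I, I, I ✓
Publisher=0: rows 3, 12 → Author = L, L ✓
Publisher=3: rows 5, 8 → Author takes values {M, R} — violation
Publisher=5: rows 7, 10 → Author = P, P ✓
The only Publisher value with inconsistent Author is Publisher=3.

3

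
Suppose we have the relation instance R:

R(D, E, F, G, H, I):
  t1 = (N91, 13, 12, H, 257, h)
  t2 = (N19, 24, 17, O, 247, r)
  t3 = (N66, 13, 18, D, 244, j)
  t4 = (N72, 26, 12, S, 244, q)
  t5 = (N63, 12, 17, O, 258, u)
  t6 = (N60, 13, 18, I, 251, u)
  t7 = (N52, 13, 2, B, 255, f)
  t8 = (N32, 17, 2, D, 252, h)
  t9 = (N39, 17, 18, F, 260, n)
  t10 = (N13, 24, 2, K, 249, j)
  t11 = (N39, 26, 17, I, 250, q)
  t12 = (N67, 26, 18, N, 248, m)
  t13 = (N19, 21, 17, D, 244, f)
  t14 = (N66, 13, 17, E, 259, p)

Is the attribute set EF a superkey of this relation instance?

No

Rows 3 and 6 have the same EF value (E=13, F=18) but are distinct tuples, so EF does not determine every attribute — not a superkey.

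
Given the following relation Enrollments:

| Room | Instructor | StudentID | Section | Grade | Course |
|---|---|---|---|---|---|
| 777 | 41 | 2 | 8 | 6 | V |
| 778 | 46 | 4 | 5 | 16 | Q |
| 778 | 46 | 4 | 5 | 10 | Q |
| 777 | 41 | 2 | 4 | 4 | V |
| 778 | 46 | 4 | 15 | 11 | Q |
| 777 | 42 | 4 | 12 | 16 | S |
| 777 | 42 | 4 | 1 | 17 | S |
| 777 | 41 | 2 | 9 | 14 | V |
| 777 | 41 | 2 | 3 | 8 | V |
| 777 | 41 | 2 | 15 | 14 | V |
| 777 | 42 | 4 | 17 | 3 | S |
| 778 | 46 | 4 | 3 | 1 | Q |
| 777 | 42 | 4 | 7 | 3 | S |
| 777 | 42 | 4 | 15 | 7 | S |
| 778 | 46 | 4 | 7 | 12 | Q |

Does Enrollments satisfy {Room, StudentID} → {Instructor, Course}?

(Room=777, StudentID=2): 5 rows → {Instructor,Course} = (41, V), (41, V), (41, V), (41, V), (41, V) ✓
(Room=778, StudentID=4): 5 rows → {Instructor,Course} = (46, Q), (46, Q), (46, Q), (46, Q), (46, Q) ✓
(Room=777, StudentID=4): 5 rows → {Instructor,Course} = (42, S), (42, S), (42, S), (42, S), (42, S) ✓
Every {Room, StudentID} value is associated with a single {Instructor, Course} value, so {Room, StudentID} → {Instructor, Course} holds.

Yes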